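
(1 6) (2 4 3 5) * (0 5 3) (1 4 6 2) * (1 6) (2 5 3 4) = (0 3 4) (1 5 6 2) 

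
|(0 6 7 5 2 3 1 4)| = 8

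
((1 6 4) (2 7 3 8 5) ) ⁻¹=(1 4 6) (2 5 8 3 7) 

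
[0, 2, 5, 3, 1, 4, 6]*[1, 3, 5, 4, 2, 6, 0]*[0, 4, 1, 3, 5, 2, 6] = [4, 2, 6, 5, 3, 1, 0]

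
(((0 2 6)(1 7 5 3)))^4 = (0 2 6)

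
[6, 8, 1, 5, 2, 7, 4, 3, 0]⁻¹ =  [8, 2, 4, 7, 6, 3, 0, 5, 1]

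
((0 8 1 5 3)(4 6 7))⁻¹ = (0 3 5 1 8)(4 7 6)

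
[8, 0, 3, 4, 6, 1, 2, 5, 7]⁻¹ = [1, 5, 6, 2, 3, 7, 4, 8, 0]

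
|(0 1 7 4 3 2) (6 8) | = 6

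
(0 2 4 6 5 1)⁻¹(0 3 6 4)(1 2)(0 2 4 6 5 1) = (0 4)(2 3 5 6)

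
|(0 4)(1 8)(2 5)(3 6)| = 2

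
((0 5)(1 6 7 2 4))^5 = (0 5)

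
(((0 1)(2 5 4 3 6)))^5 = (0 1)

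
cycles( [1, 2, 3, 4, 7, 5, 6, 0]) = (0 1 2 3 4 7)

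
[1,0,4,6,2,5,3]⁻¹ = [1,0,4,6,2,5,3]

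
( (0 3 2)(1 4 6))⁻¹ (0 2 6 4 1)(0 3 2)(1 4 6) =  (0 1 6 4 3)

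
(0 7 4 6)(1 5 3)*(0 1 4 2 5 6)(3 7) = (0 3 4)(1 6)(2 5 7)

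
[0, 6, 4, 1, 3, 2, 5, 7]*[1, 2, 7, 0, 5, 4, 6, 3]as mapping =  [0→1, 1→6, 2→5, 3→2, 4→0, 5→7, 6→4, 7→3]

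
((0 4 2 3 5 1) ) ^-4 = (0 2 5) (1 4 3) 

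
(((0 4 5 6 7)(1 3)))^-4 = (0 4 5 6 7)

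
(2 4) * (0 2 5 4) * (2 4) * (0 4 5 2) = (0 5)(2 4)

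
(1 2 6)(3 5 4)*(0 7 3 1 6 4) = (0 7 3 5)(1 2 4)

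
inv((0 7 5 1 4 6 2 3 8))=(0 8 3 2 6 4 1 5 7)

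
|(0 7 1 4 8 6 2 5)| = 8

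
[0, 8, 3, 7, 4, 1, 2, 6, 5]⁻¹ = [0, 5, 6, 2, 4, 8, 7, 3, 1]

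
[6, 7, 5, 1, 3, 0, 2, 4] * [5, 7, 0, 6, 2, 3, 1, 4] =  [1, 4, 3, 7, 6, 5, 0, 2]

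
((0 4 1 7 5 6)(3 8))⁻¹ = (0 6 5 7 1 4)(3 8)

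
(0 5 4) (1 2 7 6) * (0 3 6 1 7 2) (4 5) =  (0 4 3 6 7 1) 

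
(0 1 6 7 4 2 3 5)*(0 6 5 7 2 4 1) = (1 5 6 2 3 7)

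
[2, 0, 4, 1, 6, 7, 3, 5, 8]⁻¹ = [1, 3, 0, 6, 2, 7, 4, 5, 8]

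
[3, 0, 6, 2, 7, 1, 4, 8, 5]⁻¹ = [1, 5, 3, 0, 6, 8, 2, 4, 7]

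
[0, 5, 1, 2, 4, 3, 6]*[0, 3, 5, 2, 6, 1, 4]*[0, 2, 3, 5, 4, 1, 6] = [0, 2, 5, 1, 6, 3, 4]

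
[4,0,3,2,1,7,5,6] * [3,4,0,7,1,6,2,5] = [1,3,7,0,4,5,6,2]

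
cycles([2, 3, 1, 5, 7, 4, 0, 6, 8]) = (0 2 1 3 5 4 7 6)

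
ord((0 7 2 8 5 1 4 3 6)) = 9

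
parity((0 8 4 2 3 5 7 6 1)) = even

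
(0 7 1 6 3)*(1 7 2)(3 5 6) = (0 2 1 3)(5 6)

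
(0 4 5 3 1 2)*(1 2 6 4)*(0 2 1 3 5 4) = (0 3 1 6) 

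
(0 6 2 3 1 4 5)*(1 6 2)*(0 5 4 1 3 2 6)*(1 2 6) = (0 1 2 6 3)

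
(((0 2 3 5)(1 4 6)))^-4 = (1 6 4)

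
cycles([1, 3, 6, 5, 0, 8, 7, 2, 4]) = (0 1 3 5 8 4)(2 6 7)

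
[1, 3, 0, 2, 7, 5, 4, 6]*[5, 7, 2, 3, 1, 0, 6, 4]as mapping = [0→7, 1→3, 2→5, 3→2, 4→4, 5→0, 6→1, 7→6]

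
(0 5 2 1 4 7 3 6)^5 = (0 7 2 6 4 5 3 1)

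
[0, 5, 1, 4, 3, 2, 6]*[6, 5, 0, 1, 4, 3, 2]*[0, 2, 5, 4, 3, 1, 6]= [6, 4, 1, 3, 2, 0, 5]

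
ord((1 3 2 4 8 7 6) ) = 7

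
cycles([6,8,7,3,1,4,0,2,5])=(0 6)(1 8 5 4)(2 7)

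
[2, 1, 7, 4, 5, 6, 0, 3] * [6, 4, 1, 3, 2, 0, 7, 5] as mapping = [0→1, 1→4, 2→5, 3→2, 4→0, 5→7, 6→6, 7→3] 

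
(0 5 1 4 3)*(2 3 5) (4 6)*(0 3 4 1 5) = (0 2 4) (1 6) 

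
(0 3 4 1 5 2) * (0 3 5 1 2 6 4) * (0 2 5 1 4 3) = (0 1 4 5 6 3 2)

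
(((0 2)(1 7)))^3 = (0 2)(1 7)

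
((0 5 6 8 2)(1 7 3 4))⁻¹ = (0 2 8 6 5)(1 4 3 7)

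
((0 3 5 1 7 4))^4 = (0 7 5)(1 3 4)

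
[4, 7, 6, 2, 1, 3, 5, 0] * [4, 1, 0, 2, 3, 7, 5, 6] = [3, 6, 5, 0, 1, 2, 7, 4]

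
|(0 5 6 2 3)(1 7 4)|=15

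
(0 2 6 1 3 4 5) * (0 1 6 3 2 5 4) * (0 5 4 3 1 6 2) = (0 4 3 5 6 2 1)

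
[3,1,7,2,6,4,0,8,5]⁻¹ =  [6,1,3,0,5,8,4,2,7]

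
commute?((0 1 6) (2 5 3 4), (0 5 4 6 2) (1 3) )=no:(0 1 6) (2 5 3 4) * (0 5 4 6 2) (1 3)=(0 3 6 5 1 2 4), (0 5 4 6 2) (1 3) * (0 1 6) (2 5 3 4)=(0 3 6 5 2 1 4) 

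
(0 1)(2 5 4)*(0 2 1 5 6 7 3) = (0 5 4 1 2 6 7 3)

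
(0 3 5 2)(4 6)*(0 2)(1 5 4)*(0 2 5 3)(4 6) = (1 3 6)(2 5)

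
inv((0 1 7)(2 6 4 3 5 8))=(0 7 1)(2 8 5 3 4 6)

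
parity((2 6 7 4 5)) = even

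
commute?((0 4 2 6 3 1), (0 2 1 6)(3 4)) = no:(0 4 2 6 3 1)*(0 2 1 6)(3 4) = (0 3 6 4 1 2), (0 2 1 6)(3 4)*(0 4 2 6 3 1) = (0 6 4 1 3 2)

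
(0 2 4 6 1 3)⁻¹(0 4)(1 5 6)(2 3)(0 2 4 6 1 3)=(0 4)(1 3 5)(2 6)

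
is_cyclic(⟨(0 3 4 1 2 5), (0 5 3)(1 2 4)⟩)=no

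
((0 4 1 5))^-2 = (0 1)(4 5)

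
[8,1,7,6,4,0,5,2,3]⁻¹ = [5,1,7,8,4,6,3,2,0]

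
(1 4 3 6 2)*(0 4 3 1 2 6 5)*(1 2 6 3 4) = (0 1 4 2 6 3 5)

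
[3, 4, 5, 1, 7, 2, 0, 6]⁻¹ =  [6, 3, 5, 0, 1, 2, 7, 4]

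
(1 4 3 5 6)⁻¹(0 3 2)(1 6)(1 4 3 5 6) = (0 5 2)(1 4)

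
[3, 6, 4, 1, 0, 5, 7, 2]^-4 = [6, 2, 3, 7, 1, 5, 4, 0]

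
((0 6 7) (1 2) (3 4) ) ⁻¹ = (0 7 6) (1 2) (3 4) 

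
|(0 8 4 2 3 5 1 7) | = 8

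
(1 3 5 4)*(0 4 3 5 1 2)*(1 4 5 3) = (0 5 1 3 4 2)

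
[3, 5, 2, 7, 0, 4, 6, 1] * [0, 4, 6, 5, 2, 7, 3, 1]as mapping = [0→5, 1→7, 2→6, 3→1, 4→0, 5→2, 6→3, 7→4]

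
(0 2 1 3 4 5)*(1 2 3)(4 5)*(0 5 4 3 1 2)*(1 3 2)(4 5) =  (0 3 5 4 2)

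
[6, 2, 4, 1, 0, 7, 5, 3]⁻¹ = [4, 3, 1, 7, 2, 6, 0, 5]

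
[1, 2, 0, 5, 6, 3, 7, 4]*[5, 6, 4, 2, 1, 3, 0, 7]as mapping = [0→6, 1→4, 2→5, 3→3, 4→0, 5→2, 6→7, 7→1]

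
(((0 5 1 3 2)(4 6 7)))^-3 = (0 1 2 5 3)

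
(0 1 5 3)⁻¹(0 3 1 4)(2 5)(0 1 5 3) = (0 5 4 1)(2 3)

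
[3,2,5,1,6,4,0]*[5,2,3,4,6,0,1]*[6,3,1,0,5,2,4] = [5,0,6,1,3,4,2]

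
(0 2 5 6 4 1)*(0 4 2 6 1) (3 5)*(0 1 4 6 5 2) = (0 5 4 1 6) (2 3) 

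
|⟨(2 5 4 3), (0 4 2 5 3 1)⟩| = 120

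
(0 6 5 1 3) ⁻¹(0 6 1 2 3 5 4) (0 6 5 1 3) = (0 1 4 6 5 3 2) 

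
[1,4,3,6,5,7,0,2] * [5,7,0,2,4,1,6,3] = [7,4,2,6,1,3,5,0]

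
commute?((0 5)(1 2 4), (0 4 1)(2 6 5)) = no:(0 5)(1 2 4) * (0 4 1)(2 6 5) = (0 2 1 6 5 4), (0 4 1)(2 6 5) * (0 5)(1 2 4) = (0 1 5 4 2 6)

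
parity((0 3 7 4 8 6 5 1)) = odd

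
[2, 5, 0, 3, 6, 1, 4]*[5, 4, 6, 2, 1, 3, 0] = [6, 3, 5, 2, 0, 4, 1]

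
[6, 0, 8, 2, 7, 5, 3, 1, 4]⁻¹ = [1, 7, 3, 6, 8, 5, 0, 4, 2]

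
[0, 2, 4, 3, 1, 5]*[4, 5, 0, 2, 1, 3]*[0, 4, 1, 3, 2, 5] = [2, 0, 4, 1, 5, 3]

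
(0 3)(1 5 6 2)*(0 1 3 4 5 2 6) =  (0 4 5)(1 2 3)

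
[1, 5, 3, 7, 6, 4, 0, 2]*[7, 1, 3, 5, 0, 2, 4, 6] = [1, 2, 5, 6, 4, 0, 7, 3]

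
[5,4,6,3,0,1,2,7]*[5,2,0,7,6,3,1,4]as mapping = [0→3,1→6,2→1,3→7,4→5,5→2,6→0,7→4]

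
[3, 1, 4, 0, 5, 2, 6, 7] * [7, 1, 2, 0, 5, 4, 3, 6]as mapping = [0→0, 1→1, 2→5, 3→7, 4→4, 5→2, 6→3, 7→6]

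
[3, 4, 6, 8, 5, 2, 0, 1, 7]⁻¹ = [6, 7, 5, 0, 1, 4, 2, 8, 3]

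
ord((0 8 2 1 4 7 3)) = 7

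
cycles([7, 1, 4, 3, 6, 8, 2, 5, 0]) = (0 7 5 8)(2 4 6)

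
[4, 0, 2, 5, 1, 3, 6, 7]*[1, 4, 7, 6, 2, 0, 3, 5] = [2, 1, 7, 0, 4, 6, 3, 5]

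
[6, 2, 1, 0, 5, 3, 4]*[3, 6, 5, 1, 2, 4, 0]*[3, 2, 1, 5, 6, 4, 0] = [3, 4, 0, 5, 6, 2, 1]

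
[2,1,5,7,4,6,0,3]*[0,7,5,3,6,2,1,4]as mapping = [0→5,1→7,2→2,3→4,4→6,5→1,6→0,7→3]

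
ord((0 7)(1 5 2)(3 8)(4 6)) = 6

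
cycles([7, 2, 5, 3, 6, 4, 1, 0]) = (0 7)(1 2 5 4 6)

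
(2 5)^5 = (2 5)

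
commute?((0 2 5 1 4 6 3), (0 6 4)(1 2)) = no:(0 2 5 1 4 6 3) * (0 6 4)(1 2) = (0 1)(2 5)(3 6), (0 6 4)(1 2) * (0 2 5 1 4 6 3) = (0 3)(1 5)(2 4)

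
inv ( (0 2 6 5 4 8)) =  (0 8 4 5 6 2)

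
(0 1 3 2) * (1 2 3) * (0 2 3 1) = (0 3 1)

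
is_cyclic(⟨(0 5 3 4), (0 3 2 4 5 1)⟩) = no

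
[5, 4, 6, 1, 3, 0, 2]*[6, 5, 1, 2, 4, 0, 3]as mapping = [0→0, 1→4, 2→3, 3→5, 4→2, 5→6, 6→1]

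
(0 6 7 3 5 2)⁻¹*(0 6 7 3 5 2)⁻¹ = (0 5 7)(2 3 6)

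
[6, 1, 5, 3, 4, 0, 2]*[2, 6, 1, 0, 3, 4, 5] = [5, 6, 4, 0, 3, 2, 1]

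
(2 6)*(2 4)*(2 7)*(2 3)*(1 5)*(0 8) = (0 8)(1 5)(2 6 4 7 3)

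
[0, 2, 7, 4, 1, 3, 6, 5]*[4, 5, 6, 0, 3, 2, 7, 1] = [4, 6, 1, 3, 5, 0, 7, 2]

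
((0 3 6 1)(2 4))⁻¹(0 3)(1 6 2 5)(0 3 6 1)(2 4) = (0 1 4 5)(3 6)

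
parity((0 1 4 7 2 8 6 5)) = odd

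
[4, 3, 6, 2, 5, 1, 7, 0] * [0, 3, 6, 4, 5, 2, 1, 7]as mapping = [0→5, 1→4, 2→1, 3→6, 4→2, 5→3, 6→7, 7→0]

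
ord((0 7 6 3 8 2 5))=7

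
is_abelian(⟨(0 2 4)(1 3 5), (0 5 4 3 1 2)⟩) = no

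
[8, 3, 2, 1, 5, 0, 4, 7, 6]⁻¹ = [5, 3, 2, 1, 6, 4, 8, 7, 0]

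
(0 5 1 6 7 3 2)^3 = (0 6 2 1 3 5 7)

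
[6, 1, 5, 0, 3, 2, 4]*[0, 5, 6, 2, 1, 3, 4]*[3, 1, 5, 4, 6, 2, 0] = [6, 2, 4, 3, 5, 0, 1]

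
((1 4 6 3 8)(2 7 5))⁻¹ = (1 8 3 6 4)(2 5 7)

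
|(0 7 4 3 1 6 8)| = 7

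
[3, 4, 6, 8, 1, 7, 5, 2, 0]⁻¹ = [8, 4, 7, 0, 1, 6, 2, 5, 3]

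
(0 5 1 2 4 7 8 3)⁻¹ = (0 3 8 7 4 2 1 5)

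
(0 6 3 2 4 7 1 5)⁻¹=(0 5 1 7 4 2 3 6)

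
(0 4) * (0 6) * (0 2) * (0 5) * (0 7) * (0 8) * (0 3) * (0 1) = (0 4 6 2 5 7 8 3 1)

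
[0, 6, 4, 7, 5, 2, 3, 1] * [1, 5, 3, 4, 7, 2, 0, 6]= [1, 0, 7, 6, 2, 3, 4, 5]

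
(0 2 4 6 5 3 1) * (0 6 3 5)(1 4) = (0 2 1 6)(3 4)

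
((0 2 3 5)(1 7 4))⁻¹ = (0 5 3 2)(1 4 7)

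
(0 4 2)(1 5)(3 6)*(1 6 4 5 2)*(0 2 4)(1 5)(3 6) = (0 1 4 5 3)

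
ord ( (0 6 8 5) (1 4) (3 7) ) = 4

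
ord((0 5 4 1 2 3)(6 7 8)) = 6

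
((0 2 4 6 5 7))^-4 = (0 4 5)(2 6 7)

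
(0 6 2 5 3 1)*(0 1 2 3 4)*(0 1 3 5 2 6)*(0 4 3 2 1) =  (0 4)(1 2)(3 6 5)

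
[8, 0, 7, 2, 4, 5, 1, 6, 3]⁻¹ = [1, 6, 3, 8, 4, 5, 7, 2, 0]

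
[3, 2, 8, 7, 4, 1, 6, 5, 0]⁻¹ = [8, 5, 1, 0, 4, 7, 6, 3, 2]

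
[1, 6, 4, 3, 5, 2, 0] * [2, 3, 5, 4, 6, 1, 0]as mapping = [0→3, 1→0, 2→6, 3→4, 4→1, 5→5, 6→2]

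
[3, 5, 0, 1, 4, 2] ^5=[0, 1, 2, 3, 4, 5] 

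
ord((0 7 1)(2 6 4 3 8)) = 15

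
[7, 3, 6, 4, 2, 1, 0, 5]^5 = [4, 0, 1, 7, 5, 6, 3, 2]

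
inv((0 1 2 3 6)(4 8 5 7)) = (0 6 3 2 1)(4 7 5 8)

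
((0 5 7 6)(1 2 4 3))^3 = (0 6 7 5)(1 3 4 2)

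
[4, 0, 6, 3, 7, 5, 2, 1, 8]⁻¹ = [1, 7, 6, 3, 0, 5, 2, 4, 8]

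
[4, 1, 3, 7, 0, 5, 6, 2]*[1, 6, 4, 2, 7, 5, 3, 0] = [7, 6, 2, 0, 1, 5, 3, 4]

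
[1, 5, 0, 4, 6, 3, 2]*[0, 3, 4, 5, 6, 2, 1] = [3, 2, 0, 6, 1, 5, 4]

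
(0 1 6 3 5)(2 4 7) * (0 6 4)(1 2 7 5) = (0 2)(1 4 5 6 3)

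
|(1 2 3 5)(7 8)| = 4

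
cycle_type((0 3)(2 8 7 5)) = 2.4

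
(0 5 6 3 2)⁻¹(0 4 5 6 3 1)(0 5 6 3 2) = (1 5 4 6 3 2)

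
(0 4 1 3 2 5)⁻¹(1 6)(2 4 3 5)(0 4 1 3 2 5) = (0 5 1 2)(3 6)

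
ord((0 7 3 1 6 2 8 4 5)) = 9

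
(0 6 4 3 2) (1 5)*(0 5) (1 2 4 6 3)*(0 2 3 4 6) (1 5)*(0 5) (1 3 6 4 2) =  (0 2 3 4) (5 6) 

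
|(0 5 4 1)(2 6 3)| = 12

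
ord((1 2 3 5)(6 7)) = 4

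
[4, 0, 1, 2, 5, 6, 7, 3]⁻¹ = [1, 2, 3, 7, 0, 4, 5, 6]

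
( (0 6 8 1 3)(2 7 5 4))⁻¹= (0 3 1 8 6)(2 4 5 7)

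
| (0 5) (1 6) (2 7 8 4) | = 4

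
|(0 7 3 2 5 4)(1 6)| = 6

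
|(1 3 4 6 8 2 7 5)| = 8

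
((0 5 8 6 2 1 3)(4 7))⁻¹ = (0 3 1 2 6 8 5)(4 7)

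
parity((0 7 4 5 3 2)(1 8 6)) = odd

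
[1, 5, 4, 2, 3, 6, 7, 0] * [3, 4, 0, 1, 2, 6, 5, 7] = [4, 6, 2, 0, 1, 5, 7, 3]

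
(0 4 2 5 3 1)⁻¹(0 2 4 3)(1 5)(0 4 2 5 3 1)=(0 3)(1 4 5 2)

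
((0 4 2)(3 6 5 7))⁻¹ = (0 2 4)(3 7 5 6)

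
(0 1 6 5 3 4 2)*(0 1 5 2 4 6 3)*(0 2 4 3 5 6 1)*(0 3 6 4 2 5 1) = (0 4 6 2 3) 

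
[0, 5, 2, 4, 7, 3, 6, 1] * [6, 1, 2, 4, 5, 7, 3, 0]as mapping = [0→6, 1→7, 2→2, 3→5, 4→0, 5→4, 6→3, 7→1]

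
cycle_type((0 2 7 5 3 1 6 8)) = 8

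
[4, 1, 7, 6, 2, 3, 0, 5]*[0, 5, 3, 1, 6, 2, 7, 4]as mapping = [0→6, 1→5, 2→4, 3→7, 4→3, 5→1, 6→0, 7→2]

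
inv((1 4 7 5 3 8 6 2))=(1 2 6 8 3 5 7 4)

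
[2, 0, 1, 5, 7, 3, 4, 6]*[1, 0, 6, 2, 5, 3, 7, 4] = [6, 1, 0, 3, 4, 2, 5, 7]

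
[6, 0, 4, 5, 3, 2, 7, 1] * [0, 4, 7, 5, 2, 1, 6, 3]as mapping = [0→6, 1→0, 2→2, 3→1, 4→5, 5→7, 6→3, 7→4]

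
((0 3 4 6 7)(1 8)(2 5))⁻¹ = (0 7 6 4 3)(1 8)(2 5)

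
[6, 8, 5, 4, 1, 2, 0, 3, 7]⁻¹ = [6, 4, 5, 7, 3, 2, 0, 8, 1]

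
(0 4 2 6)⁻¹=(0 6 2 4)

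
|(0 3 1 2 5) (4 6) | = 10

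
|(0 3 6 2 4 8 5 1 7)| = 9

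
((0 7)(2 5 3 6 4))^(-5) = (0 7)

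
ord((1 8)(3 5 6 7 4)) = 10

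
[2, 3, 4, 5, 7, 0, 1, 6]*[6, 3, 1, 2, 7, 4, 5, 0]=[1, 2, 7, 4, 0, 6, 3, 5]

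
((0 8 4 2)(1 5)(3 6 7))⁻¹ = (0 2 4 8)(1 5)(3 7 6)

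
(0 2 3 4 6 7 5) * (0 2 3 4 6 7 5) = (0 3 6 5 2 4 7)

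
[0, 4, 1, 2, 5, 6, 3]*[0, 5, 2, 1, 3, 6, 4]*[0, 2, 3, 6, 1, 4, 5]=[0, 6, 4, 3, 5, 1, 2]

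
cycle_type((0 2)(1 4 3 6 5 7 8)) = 2.7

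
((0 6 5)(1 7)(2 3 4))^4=(0 6 5)(2 3 4)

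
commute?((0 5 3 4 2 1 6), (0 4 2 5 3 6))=no:(0 5 3 4 2 1 6) * (0 4 2 5 3 6)=(0 3 2 1)(4 5 6), (0 4 2 5 3 6) * (0 5 3 4 2 1 6)=(0 2 3)(1 6 5 4)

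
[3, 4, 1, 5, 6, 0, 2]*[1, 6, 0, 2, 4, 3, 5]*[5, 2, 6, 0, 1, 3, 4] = [6, 1, 4, 0, 3, 2, 5] 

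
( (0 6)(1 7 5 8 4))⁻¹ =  (0 6)(1 4 8 5 7)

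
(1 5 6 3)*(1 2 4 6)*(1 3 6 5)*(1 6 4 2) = (1 6 4 5 3)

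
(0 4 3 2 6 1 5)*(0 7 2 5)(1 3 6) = (0 4 6 3 5 7 2 1)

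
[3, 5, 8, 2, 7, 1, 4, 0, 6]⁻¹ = [7, 5, 3, 0, 6, 1, 8, 4, 2]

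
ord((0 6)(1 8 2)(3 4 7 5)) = 12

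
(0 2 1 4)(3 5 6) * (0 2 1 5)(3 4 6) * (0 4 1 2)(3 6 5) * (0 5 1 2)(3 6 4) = (2 6)(4 5)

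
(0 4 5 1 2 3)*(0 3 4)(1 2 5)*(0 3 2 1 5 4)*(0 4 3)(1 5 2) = (1 3)(2 4)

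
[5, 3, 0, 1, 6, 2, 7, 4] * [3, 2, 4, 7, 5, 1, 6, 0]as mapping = [0→1, 1→7, 2→3, 3→2, 4→6, 5→4, 6→0, 7→5]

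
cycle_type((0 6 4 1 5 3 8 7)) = 8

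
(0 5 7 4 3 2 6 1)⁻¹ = (0 1 6 2 3 4 7 5)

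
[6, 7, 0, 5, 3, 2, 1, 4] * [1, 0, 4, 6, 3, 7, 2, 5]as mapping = [0→2, 1→5, 2→1, 3→7, 4→6, 5→4, 6→0, 7→3]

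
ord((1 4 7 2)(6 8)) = 4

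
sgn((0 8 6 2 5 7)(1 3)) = 1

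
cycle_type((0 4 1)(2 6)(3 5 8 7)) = 2.3.4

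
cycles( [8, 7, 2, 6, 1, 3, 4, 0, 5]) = (0 8 5 3 6 4 1 7)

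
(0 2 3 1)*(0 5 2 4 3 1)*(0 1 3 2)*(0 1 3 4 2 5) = (0 2 4 5 1)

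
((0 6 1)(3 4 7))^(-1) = (0 1 6)(3 7 4)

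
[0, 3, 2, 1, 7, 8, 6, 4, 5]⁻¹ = [0, 3, 2, 1, 7, 8, 6, 4, 5]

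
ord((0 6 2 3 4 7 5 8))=8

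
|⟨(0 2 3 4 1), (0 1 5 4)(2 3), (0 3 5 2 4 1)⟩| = 720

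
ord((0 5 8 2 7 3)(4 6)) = 6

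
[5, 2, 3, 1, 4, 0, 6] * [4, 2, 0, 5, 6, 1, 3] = [1, 0, 5, 2, 6, 4, 3]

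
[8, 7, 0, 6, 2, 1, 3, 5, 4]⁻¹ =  [2, 5, 4, 6, 8, 7, 3, 1, 0]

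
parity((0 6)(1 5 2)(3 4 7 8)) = even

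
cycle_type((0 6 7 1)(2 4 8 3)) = 4^2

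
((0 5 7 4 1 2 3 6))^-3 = (0 2 7 6 1 5 3 4)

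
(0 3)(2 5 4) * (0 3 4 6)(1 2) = (0 4 1 2 5 6)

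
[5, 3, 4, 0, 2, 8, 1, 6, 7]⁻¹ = [3, 6, 4, 1, 2, 0, 7, 8, 5]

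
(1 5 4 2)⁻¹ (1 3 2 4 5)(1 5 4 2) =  (1 2 4 5 3)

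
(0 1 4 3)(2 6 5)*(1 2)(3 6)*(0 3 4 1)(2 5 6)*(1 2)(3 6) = (0 5)(1 2 4)(3 6)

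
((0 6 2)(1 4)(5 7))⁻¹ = (0 2 6)(1 4)(5 7)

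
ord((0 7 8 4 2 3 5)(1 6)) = 14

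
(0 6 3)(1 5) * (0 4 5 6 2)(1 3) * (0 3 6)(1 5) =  (0 2 3 4 1)(5 6)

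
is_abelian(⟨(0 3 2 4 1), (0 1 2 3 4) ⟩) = no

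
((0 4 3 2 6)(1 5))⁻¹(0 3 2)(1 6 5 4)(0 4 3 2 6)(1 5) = (0 1 3 5)(2 6 4)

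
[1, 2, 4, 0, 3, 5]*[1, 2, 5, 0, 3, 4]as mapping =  [0→2, 1→5, 2→3, 3→1, 4→0, 5→4]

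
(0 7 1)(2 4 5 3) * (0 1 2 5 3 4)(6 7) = (0 6 7 2)(3 5 4)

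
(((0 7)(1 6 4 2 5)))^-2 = (1 2 6 5 4)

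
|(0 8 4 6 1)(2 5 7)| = 15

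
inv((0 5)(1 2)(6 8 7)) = (0 5)(1 2)(6 7 8)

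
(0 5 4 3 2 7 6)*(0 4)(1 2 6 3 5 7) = (0 7 3 6 4 5)(1 2)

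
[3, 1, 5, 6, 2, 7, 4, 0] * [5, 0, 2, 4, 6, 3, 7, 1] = [4, 0, 3, 7, 2, 1, 6, 5]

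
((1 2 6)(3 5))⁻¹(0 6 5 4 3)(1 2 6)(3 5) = (0 1 3 4 5)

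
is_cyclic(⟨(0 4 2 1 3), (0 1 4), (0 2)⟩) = no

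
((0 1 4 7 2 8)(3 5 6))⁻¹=(0 8 2 7 4 1)(3 6 5)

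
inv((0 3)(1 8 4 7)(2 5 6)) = (0 3)(1 7 4 8)(2 6 5)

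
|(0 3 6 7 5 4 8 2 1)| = 9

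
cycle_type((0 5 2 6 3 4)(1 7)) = 2.6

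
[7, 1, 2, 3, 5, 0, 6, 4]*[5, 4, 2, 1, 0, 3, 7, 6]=[6, 4, 2, 1, 3, 5, 7, 0]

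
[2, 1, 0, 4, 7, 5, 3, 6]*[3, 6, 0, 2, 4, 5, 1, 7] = [0, 6, 3, 4, 7, 5, 2, 1]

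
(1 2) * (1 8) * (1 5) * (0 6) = (0 6)(1 2 8 5)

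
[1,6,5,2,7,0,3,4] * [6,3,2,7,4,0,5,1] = [3,5,0,2,1,6,7,4]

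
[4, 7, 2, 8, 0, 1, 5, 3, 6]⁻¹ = [4, 5, 2, 7, 0, 6, 8, 1, 3]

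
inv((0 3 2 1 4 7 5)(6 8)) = (0 5 7 4 1 2 3)(6 8)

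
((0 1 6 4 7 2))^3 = (0 4)(1 7)(2 6)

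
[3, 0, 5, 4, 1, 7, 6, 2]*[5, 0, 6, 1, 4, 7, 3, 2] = [1, 5, 7, 4, 0, 2, 3, 6]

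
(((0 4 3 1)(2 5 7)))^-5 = (0 1 3 4)(2 5 7)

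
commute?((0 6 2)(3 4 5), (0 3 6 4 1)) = no:(0 6 2)(3 4 5)*(0 3 6 4 1) = (0 4 5 6 2 3 1), (0 3 6 4 1)*(0 6 2)(3 4 5) = (0 4 1 6 5 3 2)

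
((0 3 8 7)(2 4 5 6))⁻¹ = (0 7 8 3)(2 6 5 4)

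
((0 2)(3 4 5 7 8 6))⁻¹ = (0 2)(3 6 8 7 5 4)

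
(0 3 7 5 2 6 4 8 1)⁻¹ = (0 1 8 4 6 2 5 7 3)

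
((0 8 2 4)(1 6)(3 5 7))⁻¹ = (0 4 2 8)(1 6)(3 7 5)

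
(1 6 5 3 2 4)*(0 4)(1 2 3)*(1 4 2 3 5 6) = (0 2)(3 5 4)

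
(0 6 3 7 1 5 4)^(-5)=(0 3 1 4 6 7 5)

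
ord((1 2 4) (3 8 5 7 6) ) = 15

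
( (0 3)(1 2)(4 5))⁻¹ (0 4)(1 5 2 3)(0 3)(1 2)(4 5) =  (0 2 4 1)(3 5)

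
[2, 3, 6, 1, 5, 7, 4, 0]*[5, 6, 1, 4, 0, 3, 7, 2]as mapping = [0→1, 1→4, 2→7, 3→6, 4→3, 5→2, 6→0, 7→5]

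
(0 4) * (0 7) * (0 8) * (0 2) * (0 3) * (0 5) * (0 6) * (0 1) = (0 4 7 8 2 3 5 6 1) 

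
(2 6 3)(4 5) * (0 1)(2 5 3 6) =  (0 1)(3 5 4)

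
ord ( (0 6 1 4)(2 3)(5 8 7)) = 12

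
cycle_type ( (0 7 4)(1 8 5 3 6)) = 3.5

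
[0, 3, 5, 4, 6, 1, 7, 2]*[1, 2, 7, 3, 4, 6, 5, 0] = [1, 3, 6, 4, 5, 2, 0, 7]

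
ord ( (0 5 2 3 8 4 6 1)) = 8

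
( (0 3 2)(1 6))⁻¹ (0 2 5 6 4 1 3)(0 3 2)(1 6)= (0 5 1 4 6 2 3)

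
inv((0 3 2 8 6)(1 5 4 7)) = (0 6 8 2 3)(1 7 4 5)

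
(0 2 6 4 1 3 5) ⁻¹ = (0 5 3 1 4 6 2) 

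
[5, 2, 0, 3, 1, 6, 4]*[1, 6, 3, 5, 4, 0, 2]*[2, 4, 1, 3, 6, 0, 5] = [2, 3, 4, 0, 5, 1, 6]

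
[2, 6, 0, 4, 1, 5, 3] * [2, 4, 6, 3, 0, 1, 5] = [6, 5, 2, 0, 4, 1, 3]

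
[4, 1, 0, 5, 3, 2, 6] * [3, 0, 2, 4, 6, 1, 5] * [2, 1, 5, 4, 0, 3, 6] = [6, 2, 4, 1, 0, 5, 3]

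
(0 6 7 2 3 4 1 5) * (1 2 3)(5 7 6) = (0 5)(1 7 3 4 2)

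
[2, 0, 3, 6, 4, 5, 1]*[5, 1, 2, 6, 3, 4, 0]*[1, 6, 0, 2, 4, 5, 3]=[0, 5, 3, 1, 2, 4, 6]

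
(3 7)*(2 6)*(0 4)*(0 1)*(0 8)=(0 4 1 8) (2 6) (3 7) 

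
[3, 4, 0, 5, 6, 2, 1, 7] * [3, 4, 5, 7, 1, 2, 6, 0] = [7, 1, 3, 2, 6, 5, 4, 0]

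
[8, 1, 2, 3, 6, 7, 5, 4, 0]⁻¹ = [8, 1, 2, 3, 7, 6, 4, 5, 0]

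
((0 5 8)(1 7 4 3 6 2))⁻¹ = (0 8 5)(1 2 6 3 4 7)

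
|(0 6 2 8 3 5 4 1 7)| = 9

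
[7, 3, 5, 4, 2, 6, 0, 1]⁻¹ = [6, 7, 4, 1, 3, 2, 5, 0]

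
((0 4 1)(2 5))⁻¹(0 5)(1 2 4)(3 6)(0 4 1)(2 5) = (0 5 1)(2 4)(3 6)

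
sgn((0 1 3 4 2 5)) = -1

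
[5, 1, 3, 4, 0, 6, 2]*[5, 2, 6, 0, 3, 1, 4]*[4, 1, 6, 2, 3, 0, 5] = [1, 6, 4, 2, 0, 3, 5]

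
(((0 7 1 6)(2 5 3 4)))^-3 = (0 7 1 6)(2 5 3 4)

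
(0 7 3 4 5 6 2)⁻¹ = (0 2 6 5 4 3 7)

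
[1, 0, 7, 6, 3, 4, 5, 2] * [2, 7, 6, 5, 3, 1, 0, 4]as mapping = [0→7, 1→2, 2→4, 3→0, 4→5, 5→3, 6→1, 7→6]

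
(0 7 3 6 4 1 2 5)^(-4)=(0 4)(1 7)(2 3)(5 6)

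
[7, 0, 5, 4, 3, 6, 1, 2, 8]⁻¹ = [1, 6, 7, 4, 3, 2, 5, 0, 8]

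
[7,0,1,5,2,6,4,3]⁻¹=[1,2,4,7,6,3,5,0]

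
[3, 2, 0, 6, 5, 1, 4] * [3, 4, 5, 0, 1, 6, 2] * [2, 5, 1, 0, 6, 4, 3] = [2, 4, 0, 1, 3, 6, 5]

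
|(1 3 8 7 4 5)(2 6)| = 6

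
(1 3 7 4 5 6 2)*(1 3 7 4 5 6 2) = (1 7 5 2 3 4 6)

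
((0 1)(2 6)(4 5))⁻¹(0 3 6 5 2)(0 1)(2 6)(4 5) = (1 3 2 4 6)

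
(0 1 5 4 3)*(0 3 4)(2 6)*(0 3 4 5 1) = (2 6)(3 4 5)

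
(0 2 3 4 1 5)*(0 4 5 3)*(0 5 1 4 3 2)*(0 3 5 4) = (0 3 1 2 4)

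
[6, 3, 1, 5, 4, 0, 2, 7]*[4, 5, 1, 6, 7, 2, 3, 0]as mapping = [0→3, 1→6, 2→5, 3→2, 4→7, 5→4, 6→1, 7→0]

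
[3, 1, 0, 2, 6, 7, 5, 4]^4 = [3, 1, 0, 2, 4, 5, 6, 7]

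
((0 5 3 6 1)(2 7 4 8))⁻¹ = (0 1 6 3 5)(2 8 4 7)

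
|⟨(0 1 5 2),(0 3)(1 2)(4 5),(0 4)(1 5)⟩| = 120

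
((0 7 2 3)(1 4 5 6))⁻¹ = (0 3 2 7)(1 6 5 4)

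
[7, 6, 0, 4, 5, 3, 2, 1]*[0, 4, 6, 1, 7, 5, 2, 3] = [3, 2, 0, 7, 5, 1, 6, 4]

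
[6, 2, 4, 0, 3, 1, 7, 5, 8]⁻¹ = [3, 5, 1, 4, 2, 7, 0, 6, 8]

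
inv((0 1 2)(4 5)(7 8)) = (0 2 1)(4 5)(7 8)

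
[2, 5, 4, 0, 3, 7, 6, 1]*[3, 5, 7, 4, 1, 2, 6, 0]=[7, 2, 1, 3, 4, 0, 6, 5]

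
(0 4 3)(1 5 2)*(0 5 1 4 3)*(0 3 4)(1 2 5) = (0 4 3 1 2)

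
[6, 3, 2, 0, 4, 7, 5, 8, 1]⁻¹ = [3, 8, 2, 1, 4, 6, 0, 5, 7]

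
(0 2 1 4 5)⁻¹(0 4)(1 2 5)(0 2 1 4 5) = (0 4 1)(2 5)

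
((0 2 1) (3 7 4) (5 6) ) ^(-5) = (0 2 1) (3 7 4) (5 6) 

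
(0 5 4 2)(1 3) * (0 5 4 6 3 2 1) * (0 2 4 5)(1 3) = (0 5 6 1 4 3 2)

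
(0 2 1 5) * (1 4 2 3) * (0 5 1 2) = (0 3 2 4)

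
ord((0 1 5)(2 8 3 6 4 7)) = 6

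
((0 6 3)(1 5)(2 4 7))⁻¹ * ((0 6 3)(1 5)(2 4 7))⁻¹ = (0 6 3)(2 4 7)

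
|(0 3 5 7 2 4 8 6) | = 8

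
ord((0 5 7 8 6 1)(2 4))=6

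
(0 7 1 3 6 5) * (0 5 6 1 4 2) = (0 7 4 2)(1 3)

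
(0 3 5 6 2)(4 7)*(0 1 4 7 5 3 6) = (0 6 2 1 4 5)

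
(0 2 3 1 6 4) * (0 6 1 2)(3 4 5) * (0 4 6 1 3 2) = (0 4 1 3)(2 6 5)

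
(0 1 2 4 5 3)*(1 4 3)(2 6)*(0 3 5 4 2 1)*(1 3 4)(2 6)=(0 6 3 4 1 2 5)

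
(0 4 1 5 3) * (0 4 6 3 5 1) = (0 6 3 4)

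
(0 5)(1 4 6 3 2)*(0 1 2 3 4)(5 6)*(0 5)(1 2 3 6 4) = (0 4)(1 5 2 3 6)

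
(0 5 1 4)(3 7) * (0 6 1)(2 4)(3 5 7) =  (0 7 5)(1 2 4 6)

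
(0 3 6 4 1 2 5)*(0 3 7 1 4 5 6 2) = (0 7 1)(2 6 5 3)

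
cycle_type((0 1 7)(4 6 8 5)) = 3.4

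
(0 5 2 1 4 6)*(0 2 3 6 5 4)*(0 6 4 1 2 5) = (0 1 6 5 3 4)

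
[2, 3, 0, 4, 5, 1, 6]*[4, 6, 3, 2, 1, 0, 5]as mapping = [0→3, 1→2, 2→4, 3→1, 4→0, 5→6, 6→5]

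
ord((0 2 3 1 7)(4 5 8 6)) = 20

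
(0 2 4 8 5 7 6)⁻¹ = (0 6 7 5 8 4 2)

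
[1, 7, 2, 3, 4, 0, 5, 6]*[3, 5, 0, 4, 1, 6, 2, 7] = [5, 7, 0, 4, 1, 3, 6, 2]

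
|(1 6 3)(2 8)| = 6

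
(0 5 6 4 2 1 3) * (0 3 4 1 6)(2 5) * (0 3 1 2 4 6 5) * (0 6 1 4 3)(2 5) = (0 3 4 6 5)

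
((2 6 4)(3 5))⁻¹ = (2 4 6)(3 5)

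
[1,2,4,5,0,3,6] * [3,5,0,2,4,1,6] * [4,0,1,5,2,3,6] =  [3,4,2,0,5,1,6]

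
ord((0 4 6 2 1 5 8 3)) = 8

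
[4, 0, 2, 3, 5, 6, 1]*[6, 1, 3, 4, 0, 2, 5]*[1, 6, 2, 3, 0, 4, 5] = [1, 5, 3, 0, 2, 4, 6]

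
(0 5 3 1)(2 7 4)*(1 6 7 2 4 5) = (0 1)(3 6 7 5)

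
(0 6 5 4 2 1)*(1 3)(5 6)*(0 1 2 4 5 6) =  (0 6)(2 3)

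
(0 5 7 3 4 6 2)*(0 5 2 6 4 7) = (0 2 5)(3 7)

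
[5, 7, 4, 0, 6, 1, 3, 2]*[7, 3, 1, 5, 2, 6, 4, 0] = [6, 0, 2, 7, 4, 3, 5, 1]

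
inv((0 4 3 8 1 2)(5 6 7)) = (0 2 1 8 3 4)(5 7 6)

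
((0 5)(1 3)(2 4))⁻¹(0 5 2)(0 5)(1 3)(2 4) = (0 4 5)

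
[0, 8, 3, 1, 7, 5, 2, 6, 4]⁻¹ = [0, 3, 6, 2, 8, 5, 7, 4, 1]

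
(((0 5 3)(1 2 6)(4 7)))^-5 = (0 5 3)(1 2 6)(4 7)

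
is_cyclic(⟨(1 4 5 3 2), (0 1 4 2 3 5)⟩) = no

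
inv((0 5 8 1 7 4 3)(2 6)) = (0 3 4 7 1 8 5)(2 6)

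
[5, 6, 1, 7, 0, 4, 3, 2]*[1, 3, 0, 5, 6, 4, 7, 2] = [4, 7, 3, 2, 1, 6, 5, 0]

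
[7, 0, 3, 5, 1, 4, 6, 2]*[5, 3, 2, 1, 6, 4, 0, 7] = [7, 5, 1, 4, 3, 6, 0, 2]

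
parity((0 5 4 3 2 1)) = odd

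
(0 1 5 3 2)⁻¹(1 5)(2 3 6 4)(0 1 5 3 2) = (0 2 6 4)(3 5)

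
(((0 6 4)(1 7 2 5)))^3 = (1 5 2 7)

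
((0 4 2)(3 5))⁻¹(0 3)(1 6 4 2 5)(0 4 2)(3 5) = (0 3 1 6 2)(4 5)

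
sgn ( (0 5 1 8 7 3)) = -1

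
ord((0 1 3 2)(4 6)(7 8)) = 4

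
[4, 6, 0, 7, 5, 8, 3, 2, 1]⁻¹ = [2, 8, 7, 6, 0, 4, 1, 3, 5]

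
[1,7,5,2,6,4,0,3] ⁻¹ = [6,0,3,7,5,2,4,1] 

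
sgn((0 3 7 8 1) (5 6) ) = -1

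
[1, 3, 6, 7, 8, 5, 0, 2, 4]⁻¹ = [6, 0, 7, 1, 8, 5, 2, 3, 4]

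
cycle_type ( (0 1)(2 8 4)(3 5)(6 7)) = 2^3.3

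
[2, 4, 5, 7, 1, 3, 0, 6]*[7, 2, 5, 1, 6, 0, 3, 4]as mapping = [0→5, 1→6, 2→0, 3→4, 4→2, 5→1, 6→7, 7→3]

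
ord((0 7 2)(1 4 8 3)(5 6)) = 12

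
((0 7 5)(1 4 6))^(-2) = (0 7 5)(1 4 6)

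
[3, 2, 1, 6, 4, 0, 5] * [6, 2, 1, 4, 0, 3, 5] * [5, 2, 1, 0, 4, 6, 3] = [4, 2, 1, 6, 5, 3, 0]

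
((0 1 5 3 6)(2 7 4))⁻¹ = (0 6 3 5 1)(2 4 7)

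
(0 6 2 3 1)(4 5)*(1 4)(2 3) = (0 6 3 4 5 1)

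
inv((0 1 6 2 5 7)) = (0 7 5 2 6 1)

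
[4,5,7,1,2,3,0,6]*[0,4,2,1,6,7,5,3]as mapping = [0→6,1→7,2→3,3→4,4→2,5→1,6→0,7→5]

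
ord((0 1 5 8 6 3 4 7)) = 8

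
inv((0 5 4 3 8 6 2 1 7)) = (0 7 1 2 6 8 3 4 5)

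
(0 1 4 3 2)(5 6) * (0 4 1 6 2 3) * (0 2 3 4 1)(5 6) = (0 5 3 4 2 1)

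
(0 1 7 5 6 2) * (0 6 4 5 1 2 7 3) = (0 2 6 7 1 3)(4 5)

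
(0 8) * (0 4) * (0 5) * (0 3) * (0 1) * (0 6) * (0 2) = (0 8 4 5 3 1 6 2) 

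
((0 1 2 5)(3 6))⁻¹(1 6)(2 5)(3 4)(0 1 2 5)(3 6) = (0 5)(2 3)(4 6)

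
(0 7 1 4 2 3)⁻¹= (0 3 2 4 1 7)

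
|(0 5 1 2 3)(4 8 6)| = 15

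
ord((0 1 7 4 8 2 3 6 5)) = 9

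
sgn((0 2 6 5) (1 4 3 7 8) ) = -1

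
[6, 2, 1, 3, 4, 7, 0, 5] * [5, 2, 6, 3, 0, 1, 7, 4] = [7, 6, 2, 3, 0, 4, 5, 1]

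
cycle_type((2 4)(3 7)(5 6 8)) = 2^2.3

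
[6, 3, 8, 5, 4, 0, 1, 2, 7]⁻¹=[5, 6, 7, 1, 4, 3, 0, 8, 2]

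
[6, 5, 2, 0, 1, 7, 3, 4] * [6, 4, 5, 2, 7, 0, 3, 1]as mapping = [0→3, 1→0, 2→5, 3→6, 4→4, 5→1, 6→2, 7→7]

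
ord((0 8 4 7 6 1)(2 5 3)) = 6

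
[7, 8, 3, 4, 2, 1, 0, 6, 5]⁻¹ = [6, 5, 4, 2, 3, 8, 7, 0, 1]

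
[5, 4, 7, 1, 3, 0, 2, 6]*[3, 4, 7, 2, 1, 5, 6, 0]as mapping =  [0→5, 1→1, 2→0, 3→4, 4→2, 5→3, 6→7, 7→6]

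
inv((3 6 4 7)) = (3 7 4 6)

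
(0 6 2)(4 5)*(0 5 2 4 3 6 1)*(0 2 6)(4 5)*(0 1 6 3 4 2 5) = (0 6)(1 5 4 3)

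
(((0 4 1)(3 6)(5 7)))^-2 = (0 4 1)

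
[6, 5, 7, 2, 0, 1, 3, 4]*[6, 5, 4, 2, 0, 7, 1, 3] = [1, 7, 3, 4, 6, 5, 2, 0]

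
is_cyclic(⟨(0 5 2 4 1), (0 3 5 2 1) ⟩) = no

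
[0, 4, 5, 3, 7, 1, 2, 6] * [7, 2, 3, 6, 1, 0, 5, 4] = [7, 1, 0, 6, 4, 2, 3, 5]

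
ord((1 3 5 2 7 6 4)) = 7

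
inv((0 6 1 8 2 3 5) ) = (0 5 3 2 8 1 6) 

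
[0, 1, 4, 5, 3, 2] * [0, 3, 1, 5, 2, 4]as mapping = [0→0, 1→3, 2→2, 3→4, 4→5, 5→1]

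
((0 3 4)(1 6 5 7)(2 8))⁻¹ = (0 4 3)(1 7 5 6)(2 8)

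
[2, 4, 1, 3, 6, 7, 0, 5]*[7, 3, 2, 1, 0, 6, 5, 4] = [2, 0, 3, 1, 5, 4, 7, 6]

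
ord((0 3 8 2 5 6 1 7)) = 8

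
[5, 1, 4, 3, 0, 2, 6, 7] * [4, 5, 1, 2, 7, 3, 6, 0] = [3, 5, 7, 2, 4, 1, 6, 0]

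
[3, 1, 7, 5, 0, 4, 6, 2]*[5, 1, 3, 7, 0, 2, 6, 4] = [7, 1, 4, 2, 5, 0, 6, 3]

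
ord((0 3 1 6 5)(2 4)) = 10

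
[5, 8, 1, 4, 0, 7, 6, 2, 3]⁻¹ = [4, 2, 7, 8, 3, 0, 6, 5, 1]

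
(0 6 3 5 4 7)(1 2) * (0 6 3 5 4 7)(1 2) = (0 3 4)(5 7 6)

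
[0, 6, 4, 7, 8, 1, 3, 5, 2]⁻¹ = [0, 5, 8, 6, 2, 7, 1, 3, 4]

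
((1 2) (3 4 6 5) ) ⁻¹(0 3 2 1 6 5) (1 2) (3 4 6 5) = (0 4 1 2 5 3) 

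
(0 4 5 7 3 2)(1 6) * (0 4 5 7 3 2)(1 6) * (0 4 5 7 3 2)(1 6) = (0 7)(1 6)(2 5)(3 4)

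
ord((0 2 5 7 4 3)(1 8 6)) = 6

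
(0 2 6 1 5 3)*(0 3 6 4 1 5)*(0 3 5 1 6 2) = (1 3 5 2 4 6)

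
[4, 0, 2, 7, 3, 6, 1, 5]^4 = [5, 7, 2, 1, 6, 4, 3, 0]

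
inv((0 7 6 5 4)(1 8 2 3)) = (0 4 5 6 7)(1 3 2 8)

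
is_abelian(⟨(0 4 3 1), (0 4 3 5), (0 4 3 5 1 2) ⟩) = no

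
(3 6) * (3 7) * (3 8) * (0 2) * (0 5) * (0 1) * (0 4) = (0 2 5 1 4)(3 6 7 8)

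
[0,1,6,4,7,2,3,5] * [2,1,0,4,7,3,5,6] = [2,1,5,7,6,0,4,3]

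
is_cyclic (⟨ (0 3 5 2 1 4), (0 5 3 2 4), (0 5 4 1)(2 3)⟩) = no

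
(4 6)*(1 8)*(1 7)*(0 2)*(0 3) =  (0 2 3)(1 8 7)(4 6)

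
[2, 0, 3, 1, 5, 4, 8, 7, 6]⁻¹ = [1, 3, 0, 2, 5, 4, 8, 7, 6]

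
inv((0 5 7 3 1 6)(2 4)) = (0 6 1 3 7 5)(2 4)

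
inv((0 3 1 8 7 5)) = (0 5 7 8 1 3)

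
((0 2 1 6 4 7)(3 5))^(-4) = (0 1 4)(2 6 7)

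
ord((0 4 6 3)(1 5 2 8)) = 4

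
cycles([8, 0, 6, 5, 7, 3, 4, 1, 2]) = (0 8 2 6 4 7 1)(3 5)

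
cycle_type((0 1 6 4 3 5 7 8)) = 8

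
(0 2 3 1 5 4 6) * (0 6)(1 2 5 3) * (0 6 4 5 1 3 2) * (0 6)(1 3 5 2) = (0 3 6 4)(2 5)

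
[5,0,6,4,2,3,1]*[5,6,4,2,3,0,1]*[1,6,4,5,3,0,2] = [1,0,6,5,3,4,2]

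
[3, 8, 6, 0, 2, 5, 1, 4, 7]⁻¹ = [3, 6, 4, 0, 7, 5, 2, 8, 1]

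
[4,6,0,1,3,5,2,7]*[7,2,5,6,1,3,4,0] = [1,4,7,2,6,3,5,0]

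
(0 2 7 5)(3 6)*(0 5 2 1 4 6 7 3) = (0 1 4 6)(2 3 7)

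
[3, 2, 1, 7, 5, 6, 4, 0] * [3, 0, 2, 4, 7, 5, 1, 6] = [4, 2, 0, 6, 5, 1, 7, 3]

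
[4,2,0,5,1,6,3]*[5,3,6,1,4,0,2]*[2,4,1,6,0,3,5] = [0,5,3,2,6,1,4] 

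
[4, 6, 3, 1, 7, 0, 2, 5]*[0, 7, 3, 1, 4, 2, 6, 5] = [4, 6, 1, 7, 5, 0, 3, 2]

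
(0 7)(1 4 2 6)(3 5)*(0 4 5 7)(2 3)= (1 5 2 6)(3 7 4)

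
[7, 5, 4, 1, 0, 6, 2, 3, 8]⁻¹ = [4, 3, 6, 7, 2, 1, 5, 0, 8]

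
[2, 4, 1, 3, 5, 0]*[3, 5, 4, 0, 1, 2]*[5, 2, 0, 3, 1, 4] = [1, 2, 4, 5, 0, 3]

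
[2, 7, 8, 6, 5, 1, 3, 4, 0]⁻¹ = [8, 5, 0, 6, 7, 4, 3, 1, 2]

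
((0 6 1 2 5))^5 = ()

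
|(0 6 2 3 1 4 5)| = 7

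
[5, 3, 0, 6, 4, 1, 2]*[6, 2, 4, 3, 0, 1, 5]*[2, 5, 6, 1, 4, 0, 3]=[5, 1, 3, 0, 2, 6, 4]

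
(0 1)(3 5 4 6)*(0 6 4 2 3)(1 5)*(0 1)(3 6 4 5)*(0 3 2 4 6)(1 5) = (0 2)(1 6 5 4)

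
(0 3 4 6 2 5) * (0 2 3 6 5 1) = (0 6 3 4 5 2 1)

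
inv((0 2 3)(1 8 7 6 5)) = (0 3 2)(1 5 6 7 8)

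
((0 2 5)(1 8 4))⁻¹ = (0 5 2)(1 4 8)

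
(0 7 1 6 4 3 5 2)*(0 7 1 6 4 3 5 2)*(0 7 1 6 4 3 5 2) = (0 6 5 7 4 2 1 3)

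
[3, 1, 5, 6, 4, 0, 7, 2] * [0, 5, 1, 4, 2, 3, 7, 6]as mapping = [0→4, 1→5, 2→3, 3→7, 4→2, 5→0, 6→6, 7→1]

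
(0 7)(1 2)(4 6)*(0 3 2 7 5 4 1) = (0 5 4 6 1 7 3 2)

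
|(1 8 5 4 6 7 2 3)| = 8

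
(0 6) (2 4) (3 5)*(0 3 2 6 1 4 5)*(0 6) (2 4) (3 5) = (0 1 2 3 6 5 4) 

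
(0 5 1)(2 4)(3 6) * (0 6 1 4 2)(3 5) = (0 3 1 6 5 4)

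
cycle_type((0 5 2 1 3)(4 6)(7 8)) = 2^2.5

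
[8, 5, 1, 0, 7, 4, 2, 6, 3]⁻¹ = [3, 2, 6, 8, 5, 1, 7, 4, 0]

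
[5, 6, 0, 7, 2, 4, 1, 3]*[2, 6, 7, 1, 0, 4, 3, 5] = [4, 3, 2, 5, 7, 0, 6, 1]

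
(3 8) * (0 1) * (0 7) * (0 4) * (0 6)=(0 1 7 4 6)(3 8)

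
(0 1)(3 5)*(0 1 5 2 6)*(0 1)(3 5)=(0 3 2 6 1)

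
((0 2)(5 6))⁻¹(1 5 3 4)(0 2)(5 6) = (1 6 3 4)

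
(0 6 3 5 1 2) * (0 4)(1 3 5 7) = (0 6 5 3 7 1 2 4)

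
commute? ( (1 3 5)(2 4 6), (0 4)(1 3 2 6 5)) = no: (1 3 5)(2 4 6)*(0 4)(1 3 2 6 5) = (0 4 5 3 1 2), (0 4)(1 3 2 6 5)*(1 3 5)(2 4 6) = (0 6 1 5 3 4)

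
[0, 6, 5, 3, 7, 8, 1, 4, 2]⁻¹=[0, 6, 8, 3, 7, 2, 1, 4, 5]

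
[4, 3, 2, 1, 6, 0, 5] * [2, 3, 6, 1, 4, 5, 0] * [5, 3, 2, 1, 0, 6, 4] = [0, 3, 4, 1, 5, 2, 6]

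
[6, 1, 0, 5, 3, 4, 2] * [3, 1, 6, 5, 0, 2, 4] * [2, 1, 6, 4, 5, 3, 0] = [5, 1, 4, 6, 3, 2, 0]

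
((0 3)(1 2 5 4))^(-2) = (1 5)(2 4)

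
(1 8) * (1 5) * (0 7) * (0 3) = (0 7 3) (1 8 5) 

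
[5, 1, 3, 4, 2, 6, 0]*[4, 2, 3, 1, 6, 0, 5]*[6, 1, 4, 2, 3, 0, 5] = [6, 4, 1, 5, 2, 0, 3]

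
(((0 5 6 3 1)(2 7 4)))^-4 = (0 5 6 3 1)(2 4 7)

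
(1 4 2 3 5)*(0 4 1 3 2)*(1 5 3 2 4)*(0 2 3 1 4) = (0 4 2)(1 5 3)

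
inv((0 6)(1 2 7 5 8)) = (0 6)(1 8 5 7 2)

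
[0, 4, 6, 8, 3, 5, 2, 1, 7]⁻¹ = [0, 7, 6, 4, 1, 5, 2, 8, 3]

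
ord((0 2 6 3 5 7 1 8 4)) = 9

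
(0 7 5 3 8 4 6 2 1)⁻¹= (0 1 2 6 4 8 3 5 7)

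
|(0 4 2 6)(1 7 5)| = 12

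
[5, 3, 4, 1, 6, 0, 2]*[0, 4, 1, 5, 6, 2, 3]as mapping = [0→2, 1→5, 2→6, 3→4, 4→3, 5→0, 6→1]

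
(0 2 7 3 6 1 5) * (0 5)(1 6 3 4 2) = (0 1)(2 7 4)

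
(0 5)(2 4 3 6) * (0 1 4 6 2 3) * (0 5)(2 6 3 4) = (1 2 3 6 4 5)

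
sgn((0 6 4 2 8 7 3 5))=-1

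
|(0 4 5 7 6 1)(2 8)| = 6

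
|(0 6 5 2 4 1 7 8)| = 8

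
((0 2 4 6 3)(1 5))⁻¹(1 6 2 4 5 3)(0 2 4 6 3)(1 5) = (0 5 3 4 6 1)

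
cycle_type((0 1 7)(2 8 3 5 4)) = 3.5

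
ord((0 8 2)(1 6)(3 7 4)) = 6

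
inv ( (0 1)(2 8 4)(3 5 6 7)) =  (0 1)(2 4 8)(3 7 6 5)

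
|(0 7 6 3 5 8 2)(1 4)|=14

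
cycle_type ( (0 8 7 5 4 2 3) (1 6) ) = 2.7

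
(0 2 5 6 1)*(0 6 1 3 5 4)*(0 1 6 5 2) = (1 5 6 3 2 4)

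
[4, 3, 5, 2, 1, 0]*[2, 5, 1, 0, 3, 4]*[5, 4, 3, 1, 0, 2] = [1, 5, 0, 4, 2, 3]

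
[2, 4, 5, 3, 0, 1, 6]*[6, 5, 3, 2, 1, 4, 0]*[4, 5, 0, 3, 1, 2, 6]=[3, 5, 1, 0, 6, 2, 4]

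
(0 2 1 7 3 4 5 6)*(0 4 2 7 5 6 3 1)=(0 7 1 5 3 2)(4 6)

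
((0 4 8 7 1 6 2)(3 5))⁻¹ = (0 2 6 1 7 8 4)(3 5)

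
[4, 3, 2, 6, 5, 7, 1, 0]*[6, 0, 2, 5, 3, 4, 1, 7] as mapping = [0→3, 1→5, 2→2, 3→1, 4→4, 5→7, 6→0, 7→6] 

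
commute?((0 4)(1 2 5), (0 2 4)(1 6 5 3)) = no:(0 4)(1 2 5) * (0 2 4)(1 6 5 3) = (1 4 2 3)(5 6), (0 2 4)(1 6 5 3) * (0 4)(1 2 5) = (0 5 3 2)(1 6)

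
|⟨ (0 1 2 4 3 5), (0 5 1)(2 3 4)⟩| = 24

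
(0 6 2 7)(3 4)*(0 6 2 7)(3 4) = (0 2)(6 7)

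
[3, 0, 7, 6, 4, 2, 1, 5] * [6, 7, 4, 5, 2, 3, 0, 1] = [5, 6, 1, 0, 2, 4, 7, 3]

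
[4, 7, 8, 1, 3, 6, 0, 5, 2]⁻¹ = [6, 3, 8, 4, 0, 7, 5, 1, 2]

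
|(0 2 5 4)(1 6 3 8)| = 4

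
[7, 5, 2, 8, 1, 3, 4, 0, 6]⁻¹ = [7, 4, 2, 5, 6, 1, 8, 0, 3]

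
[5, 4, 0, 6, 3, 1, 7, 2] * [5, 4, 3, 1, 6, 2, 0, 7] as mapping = [0→2, 1→6, 2→5, 3→0, 4→1, 5→4, 6→7, 7→3] 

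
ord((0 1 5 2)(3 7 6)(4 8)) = 12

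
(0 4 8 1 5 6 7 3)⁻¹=(0 3 7 6 5 1 8 4)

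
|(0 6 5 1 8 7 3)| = 7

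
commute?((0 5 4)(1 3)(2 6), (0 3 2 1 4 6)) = no:(0 5 4)(1 3)(2 6)*(0 3 2 1 4 6) = (0 5 6 1 2)(3 4), (0 3 2 1 4 6)*(0 5 4)(1 3)(2 6) = (0 1)(2 3 6 5 4)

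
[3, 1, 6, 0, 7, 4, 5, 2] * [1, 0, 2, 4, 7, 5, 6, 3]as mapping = [0→4, 1→0, 2→6, 3→1, 4→3, 5→7, 6→5, 7→2]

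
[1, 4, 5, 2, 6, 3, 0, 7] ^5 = [1, 4, 3, 5, 6, 2, 0, 7] 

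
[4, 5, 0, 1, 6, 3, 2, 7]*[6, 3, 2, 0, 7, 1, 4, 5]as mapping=[0→7, 1→1, 2→6, 3→3, 4→4, 5→0, 6→2, 7→5]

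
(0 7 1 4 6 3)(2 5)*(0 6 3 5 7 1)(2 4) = (0 1 2 7)(3 6 5 4)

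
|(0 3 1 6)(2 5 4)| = 12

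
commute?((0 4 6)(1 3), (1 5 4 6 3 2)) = no:(0 4 6)(1 3) * (1 5 4 6 3 2) = (0 6)(1 2)(3 5 4), (1 5 4 6 3 2) * (0 4 6)(1 3) = (0 4)(1 5 6)(2 3)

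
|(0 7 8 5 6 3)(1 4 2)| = 6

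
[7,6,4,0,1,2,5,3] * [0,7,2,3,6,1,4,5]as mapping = [0→5,1→4,2→6,3→0,4→7,5→2,6→1,7→3]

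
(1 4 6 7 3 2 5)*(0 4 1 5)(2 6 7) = (0 4 7 3 6 2)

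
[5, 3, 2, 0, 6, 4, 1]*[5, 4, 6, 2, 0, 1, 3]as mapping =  [0→1, 1→2, 2→6, 3→5, 4→3, 5→0, 6→4]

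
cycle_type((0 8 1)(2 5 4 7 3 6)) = 3.6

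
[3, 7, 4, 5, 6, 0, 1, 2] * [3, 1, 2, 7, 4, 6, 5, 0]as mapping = [0→7, 1→0, 2→4, 3→6, 4→5, 5→3, 6→1, 7→2]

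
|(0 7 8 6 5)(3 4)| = 10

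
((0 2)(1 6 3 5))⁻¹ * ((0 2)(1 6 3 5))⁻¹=(1 3)(5 6)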